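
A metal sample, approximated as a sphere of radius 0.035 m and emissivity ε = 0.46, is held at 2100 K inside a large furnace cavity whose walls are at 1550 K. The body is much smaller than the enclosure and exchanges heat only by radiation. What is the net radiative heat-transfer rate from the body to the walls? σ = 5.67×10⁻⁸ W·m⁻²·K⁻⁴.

For a small grey body in a large enclosure: P_net = εσA(T_body⁴ − T_wall⁴).
A = 4πr² = 0.01539 m²; T_body⁴ − T_wall⁴ = 1.945×10¹³ − 5.772×10¹² = 1.368×10¹³ K⁴.
|P_net| = 0.46·5.67×10⁻⁸·0.01539·1.368×10¹³.

P_net ≈ 5490 W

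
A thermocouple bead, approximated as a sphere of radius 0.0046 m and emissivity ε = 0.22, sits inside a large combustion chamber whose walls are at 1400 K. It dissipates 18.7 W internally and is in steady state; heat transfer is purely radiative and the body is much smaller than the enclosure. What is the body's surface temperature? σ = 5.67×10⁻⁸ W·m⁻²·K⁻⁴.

For a small grey body in a large enclosure, net radiated power = εσA(T⁴ − T_w⁴).
Steady state: P = εσA(T⁴ − T_w⁴) with A = 4πr² = 2.659×10⁻⁴ m².
T⁴ = P/(εσA) + T_w⁴ = 18.7/(0.22·5.67×10⁻⁸·2.659×10⁻⁴) + (1400)⁴
    = 5.638×10¹² + 3.842×10¹² = 9.479×10¹² K⁴.

T ≈ 1750 K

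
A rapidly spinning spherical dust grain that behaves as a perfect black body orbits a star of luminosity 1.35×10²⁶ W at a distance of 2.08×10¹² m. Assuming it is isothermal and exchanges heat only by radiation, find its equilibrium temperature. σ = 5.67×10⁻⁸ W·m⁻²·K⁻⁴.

First find the stellar flux at distance d: S = L/(4πd²) = 1.35×10²⁶/(4π·(2.08×10¹²)²) = 2.483 W/m².
For an isothermal sphere, absorbed (1−a)S·πr² = emitted σ·4πr²·T⁴, so T⁴ = (1−a)S/(4σ).
T⁴ = 1.00·2.483/(4·5.67×10⁻⁸) = 1.095×10⁷ K⁴.

T ≈ 57.5 K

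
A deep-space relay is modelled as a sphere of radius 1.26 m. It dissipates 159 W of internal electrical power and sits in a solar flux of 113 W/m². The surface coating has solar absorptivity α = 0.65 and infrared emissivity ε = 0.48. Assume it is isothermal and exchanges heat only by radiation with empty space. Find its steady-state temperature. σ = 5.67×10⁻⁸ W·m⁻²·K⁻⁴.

At steady state, absorbed solar power + internal power = radiated power.
Absorbed: α·S·A_cross = 0.65·113·4.988 = 366.3 W (cross-section πr²).
Total input = 366.3 + 159 = 525.3 W.
Radiated: εσ·A_surf·T⁴ with A_surf = 4πr² = 19.95 m².
T⁴ = 525.3/(0.48·5.67×10⁻⁸·19.95) = 9.675×10⁸ K⁴.

T ≈ 176 K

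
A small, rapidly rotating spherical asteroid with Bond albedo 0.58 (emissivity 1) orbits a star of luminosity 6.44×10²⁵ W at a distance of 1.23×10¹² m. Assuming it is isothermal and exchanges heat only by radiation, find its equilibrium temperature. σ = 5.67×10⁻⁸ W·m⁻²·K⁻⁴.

T ≈ 50.0 K

First find the stellar flux at distance d: S = L/(4πd²) = 6.44×10²⁵/(4π·(1.23×10¹²)²) = 3.387 W/m².
For an isothermal sphere, absorbed (1−a)S·πr² = emitted σ·4πr²·T⁴, so T⁴ = (1−a)S/(4σ).
T⁴ = 0.420·3.387/(4·5.67×10⁻⁸) = 6.273×10⁶ K⁴.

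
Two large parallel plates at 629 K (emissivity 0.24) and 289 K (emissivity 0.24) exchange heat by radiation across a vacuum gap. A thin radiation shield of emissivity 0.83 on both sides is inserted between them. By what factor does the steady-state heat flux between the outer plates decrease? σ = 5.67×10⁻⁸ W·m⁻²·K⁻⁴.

factor ≈ 1.19

Without shield: q₀ = σΔ(T⁴)/(1/ε₁+1/ε₂−1) with denominator 7.333.
With shield the two gaps are in series; the resistances add: (1/ε₁+1/ε_s−1)+(1/ε_s+1/ε₂−1) = 4.371+4.371 = 8.743.
Heat-flux ratio q₀/q = 8.743/7.333.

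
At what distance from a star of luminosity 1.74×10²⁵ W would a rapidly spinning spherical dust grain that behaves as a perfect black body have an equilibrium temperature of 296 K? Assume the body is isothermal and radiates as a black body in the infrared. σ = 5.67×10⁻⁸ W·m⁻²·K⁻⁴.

d ≈ 2.82×10¹⁰ m

For an isothermal black-emitting sphere, (1−a)S·πr² = σ·4πr²·T⁴ ⇒ S = 4σT⁴/(1−a).
S = 4·5.67×10⁻⁸·(296)⁴/1.00 = 1741 W/m².
Flux falls as S = L/(4πd²), so d = √(L/(4πS)) = √(1.74×10²⁵/(4π·1741)).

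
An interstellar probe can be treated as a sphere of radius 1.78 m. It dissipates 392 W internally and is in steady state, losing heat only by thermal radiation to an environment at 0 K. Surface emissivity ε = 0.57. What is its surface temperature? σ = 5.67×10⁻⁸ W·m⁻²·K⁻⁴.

Steady state: internal power = radiated power, P = εσA T⁴.
Radiating area A = 4πr² = 39.82 m².
T⁴ = P/(εσA) = 392/(0.57·5.67×10⁻⁸·39.82) = 3.046×10⁸ K⁴.
T = (3.046×10⁸)^(1/4).

T ≈ 132 K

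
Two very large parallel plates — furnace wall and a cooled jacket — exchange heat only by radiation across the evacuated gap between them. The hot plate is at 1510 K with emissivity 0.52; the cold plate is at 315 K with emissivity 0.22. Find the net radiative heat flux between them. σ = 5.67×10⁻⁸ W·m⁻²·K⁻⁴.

For two infinite grey parallel plates, q = σ(T₁⁴ − T₂⁴)/(1/ε₁ + 1/ε₂ − 1).
T₁⁴ − T₂⁴ = 5.199×10¹² − 9.846×10⁹ = 5.189×10¹² K⁴.
1/ε₁ + 1/ε₂ − 1 = 1.923 + 4.545 − 1 = 5.469.
q = 5.67×10⁻⁸ × 5.189×10¹² / 5.469.

q ≈ 53800 W/m²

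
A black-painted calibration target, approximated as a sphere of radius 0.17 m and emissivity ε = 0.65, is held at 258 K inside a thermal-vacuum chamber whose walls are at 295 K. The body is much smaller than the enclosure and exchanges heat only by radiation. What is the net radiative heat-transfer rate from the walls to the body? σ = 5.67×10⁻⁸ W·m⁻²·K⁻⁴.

For a small grey body in a large enclosure: P_net = εσA(T_body⁴ − T_wall⁴).
A = 4πr² = 0.3632 m²; T_body⁴ − T_wall⁴ = 4.431×10⁹ − 7.573×10⁹ = -3.143×10⁹ K⁴.
|P_net| = 0.65·5.67×10⁻⁸·0.3632·3.143×10⁹.

P_net ≈ 42.1 W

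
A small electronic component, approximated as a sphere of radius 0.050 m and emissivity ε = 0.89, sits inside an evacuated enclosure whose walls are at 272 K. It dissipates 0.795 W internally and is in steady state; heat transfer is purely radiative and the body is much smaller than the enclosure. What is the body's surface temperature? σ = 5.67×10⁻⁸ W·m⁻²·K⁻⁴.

For a small grey body in a large enclosure, net radiated power = εσA(T⁴ − T_w⁴).
Steady state: P = εσA(T⁴ − T_w⁴) with A = 4πr² = 0.03142 m².
T⁴ = P/(εσA) + T_w⁴ = 0.795/(0.89·5.67×10⁻⁸·0.03142) + (272)⁴
    = 5.015×10⁸ + 5.474×10⁹ = 5.975×10⁹ K⁴.

T ≈ 278 K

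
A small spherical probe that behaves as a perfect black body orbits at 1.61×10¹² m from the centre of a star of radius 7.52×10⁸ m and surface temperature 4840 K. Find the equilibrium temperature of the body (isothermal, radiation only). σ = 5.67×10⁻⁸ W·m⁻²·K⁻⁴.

T ≈ 74.0 K

The star's surface emits σT_*⁴; at distance d the flux is S = σT_*⁴(R_*/d)².
S = 5.67×10⁻⁸·(4840)⁴·(7.52×10⁸/1.61×10¹²)² = 6.788 W/m².
For an isothermal sphere T⁴ = (1−a)S/(4σ) = 2.993×10⁷ K⁴.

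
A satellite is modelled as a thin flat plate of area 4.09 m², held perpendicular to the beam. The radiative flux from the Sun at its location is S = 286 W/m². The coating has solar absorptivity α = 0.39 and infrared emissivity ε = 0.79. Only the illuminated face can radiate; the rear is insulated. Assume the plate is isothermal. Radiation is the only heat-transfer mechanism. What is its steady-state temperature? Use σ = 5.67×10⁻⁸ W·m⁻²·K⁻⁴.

T ≈ 223 K

At equilibrium, absorbed power = emitted power.
Absorbing cross-section = A = 4.090 m²; emitting surface = A = 4.090 m² (ratio 1).
αS·A_cross = εσ·A_surf·T⁴  ⇒  T⁴ = αS/(ε·1σ).
T⁴ = 0.390·286/(0.79·1·5.67×10⁻⁸) = 2.490×10⁹ K⁴.
T = (2.490×10⁹)^(1/4).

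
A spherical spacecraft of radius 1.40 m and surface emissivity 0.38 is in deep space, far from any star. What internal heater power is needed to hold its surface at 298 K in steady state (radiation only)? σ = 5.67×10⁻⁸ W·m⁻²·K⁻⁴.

P = εσ·4πr²·T⁴.
4πr² = 24.63 m²; T⁴ = 7.886×10⁹ K⁴.
P = 0.38·5.67×10⁻⁸·24.63·7.886×10⁹.

P ≈ 4190 W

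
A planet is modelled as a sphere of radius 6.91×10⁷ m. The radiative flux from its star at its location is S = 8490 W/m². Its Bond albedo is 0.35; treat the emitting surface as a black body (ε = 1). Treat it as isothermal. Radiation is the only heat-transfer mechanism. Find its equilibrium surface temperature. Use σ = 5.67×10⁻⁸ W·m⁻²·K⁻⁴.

T ≈ 395 K

At equilibrium, absorbed power = emitted power.
Absorbing cross-section = πr² = 1.500×10¹⁶ m²; emitting surface = 4πr² = 6.000×10¹⁶ m² (ratio 4).
(1−a)S·A_cross = εσ·A_surf·T⁴  ⇒  T⁴ = (1−a)S/(4σ).
T⁴ = 0.650·8490/(4·5.67×10⁻⁸) = 2.433×10¹⁰ K⁴.
T = (2.433×10¹⁰)^(1/4).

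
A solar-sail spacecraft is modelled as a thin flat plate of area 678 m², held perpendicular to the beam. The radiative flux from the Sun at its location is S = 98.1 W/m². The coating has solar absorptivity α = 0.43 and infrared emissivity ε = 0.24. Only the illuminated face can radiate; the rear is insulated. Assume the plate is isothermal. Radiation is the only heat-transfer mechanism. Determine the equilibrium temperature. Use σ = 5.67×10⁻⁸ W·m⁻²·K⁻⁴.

T ≈ 236 K

At equilibrium, absorbed power = emitted power.
Absorbing cross-section = A = 678.0 m²; emitting surface = A = 678.0 m² (ratio 1).
αS·A_cross = εσ·A_surf·T⁴  ⇒  T⁴ = αS/(ε·1σ).
T⁴ = 0.430·98.1/(0.24·1·5.67×10⁻⁸) = 3.100×10⁹ K⁴.
T = (3.100×10⁹)^(1/4).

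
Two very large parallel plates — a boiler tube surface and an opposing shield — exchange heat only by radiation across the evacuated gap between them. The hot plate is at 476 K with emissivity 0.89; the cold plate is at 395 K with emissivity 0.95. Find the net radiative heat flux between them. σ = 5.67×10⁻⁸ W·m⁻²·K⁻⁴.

For two infinite grey parallel plates, q = σ(T₁⁴ − T₂⁴)/(1/ε₁ + 1/ε₂ − 1).
T₁⁴ − T₂⁴ = 5.134×10¹⁰ − 2.434×10¹⁰ = 2.699×10¹⁰ K⁴.
1/ε₁ + 1/ε₂ − 1 = 1.124 + 1.053 − 1 = 1.176.
q = 5.67×10⁻⁸ × 2.699×10¹⁰ / 1.176.

q ≈ 1300 W/m²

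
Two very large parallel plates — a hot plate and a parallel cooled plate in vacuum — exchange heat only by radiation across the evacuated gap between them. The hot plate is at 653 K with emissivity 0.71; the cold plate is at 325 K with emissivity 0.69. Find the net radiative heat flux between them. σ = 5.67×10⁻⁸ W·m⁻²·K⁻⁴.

q ≈ 5210 W/m²

For two infinite grey parallel plates, q = σ(T₁⁴ − T₂⁴)/(1/ε₁ + 1/ε₂ − 1).
T₁⁴ − T₂⁴ = 1.818×10¹¹ − 1.116×10¹⁰ = 1.707×10¹¹ K⁴.
1/ε₁ + 1/ε₂ − 1 = 1.408 + 1.449 − 1 = 1.858.
q = 5.67×10⁻⁸ × 1.707×10¹¹ / 1.858.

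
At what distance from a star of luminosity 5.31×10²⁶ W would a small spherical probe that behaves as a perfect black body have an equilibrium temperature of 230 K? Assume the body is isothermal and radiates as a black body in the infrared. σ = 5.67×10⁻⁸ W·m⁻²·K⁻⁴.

For an isothermal black-emitting sphere, (1−a)S·πr² = σ·4πr²·T⁴ ⇒ S = 4σT⁴/(1−a).
S = 4·5.67×10⁻⁸·(230)⁴/1.00 = 634.7 W/m².
Flux falls as S = L/(4πd²), so d = √(L/(4πS)) = √(5.31×10²⁶/(4π·634.7)).

d ≈ 2.58×10¹¹ m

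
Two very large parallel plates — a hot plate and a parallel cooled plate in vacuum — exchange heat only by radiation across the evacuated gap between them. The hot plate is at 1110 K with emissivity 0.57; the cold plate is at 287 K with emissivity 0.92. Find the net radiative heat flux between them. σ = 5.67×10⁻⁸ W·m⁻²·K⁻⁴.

q ≈ 46500 W/m²

For two infinite grey parallel plates, q = σ(T₁⁴ − T₂⁴)/(1/ε₁ + 1/ε₂ − 1).
T₁⁴ − T₂⁴ = 1.518×10¹² − 6.785×10⁹ = 1.511×10¹² K⁴.
1/ε₁ + 1/ε₂ − 1 = 1.754 + 1.087 − 1 = 1.841.
q = 5.67×10⁻⁸ × 1.511×10¹² / 1.841.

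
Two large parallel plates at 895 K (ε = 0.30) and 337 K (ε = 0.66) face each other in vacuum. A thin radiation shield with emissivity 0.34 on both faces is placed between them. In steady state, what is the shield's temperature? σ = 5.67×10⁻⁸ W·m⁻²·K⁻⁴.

T_s ≈ 715 K

In steady state the net flux on the hot side equals that on the cold side.
σ(T₁⁴−T_s⁴)/D₁ = σ(T_s⁴−T₂⁴)/D₂, with D₁ = 1/ε₁+1/ε_s−1 = 5.275, D₂ = 1/ε_s+1/ε₂−1 = 3.456.
Solve for T_s⁴: T_s⁴ = (D₂·T₁⁴ + D₁·T₂⁴)/(D₁+D₂) = 2.618×10¹¹ K⁴.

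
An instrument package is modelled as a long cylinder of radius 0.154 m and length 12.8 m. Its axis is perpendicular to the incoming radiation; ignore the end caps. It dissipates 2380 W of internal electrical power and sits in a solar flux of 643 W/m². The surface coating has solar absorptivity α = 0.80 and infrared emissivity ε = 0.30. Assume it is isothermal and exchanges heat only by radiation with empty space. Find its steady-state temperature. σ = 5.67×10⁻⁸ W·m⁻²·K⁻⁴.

T ≈ 380 K

At steady state, absorbed solar power + internal power = radiated power.
Absorbed: α·S·A_cross = 0.80·643·3.942 = 2028 W (cross-section 2rL).
Total input = 2028 + 2380 = 4408 W.
Radiated: εσ·A_surf·T⁴ with A_surf = 2πrL = 12.39 m².
T⁴ = 4408/(0.30·5.67×10⁻⁸·12.39) = 2.092×10¹⁰ K⁴.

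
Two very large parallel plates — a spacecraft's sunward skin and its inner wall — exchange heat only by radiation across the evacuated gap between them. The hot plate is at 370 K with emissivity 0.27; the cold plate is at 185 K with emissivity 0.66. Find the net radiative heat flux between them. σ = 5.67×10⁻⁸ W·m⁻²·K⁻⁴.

For two infinite grey parallel plates, q = σ(T₁⁴ − T₂⁴)/(1/ε₁ + 1/ε₂ − 1).
T₁⁴ − T₂⁴ = 1.874×10¹⁰ − 1.171×10⁹ = 1.757×10¹⁰ K⁴.
1/ε₁ + 1/ε₂ − 1 = 3.704 + 1.515 − 1 = 4.219.
q = 5.67×10⁻⁸ × 1.757×10¹⁰ / 4.219.

q ≈ 236 W/m²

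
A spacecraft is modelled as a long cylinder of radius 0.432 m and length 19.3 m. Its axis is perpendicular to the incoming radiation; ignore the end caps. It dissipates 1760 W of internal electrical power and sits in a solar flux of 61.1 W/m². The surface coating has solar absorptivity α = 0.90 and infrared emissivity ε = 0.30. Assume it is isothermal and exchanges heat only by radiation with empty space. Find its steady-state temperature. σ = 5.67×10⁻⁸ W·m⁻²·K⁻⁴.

T ≈ 234 K

At steady state, absorbed solar power + internal power = radiated power.
Absorbed: α·S·A_cross = 0.90·61.1·16.68 = 917.0 W (cross-section 2rL).
Total input = 917.0 + 1760 = 2677 W.
Radiated: εσ·A_surf·T⁴ with A_surf = 2πrL = 52.39 m².
T⁴ = 2677/(0.30·5.67×10⁻⁸·52.39) = 3.004×10⁹ K⁴.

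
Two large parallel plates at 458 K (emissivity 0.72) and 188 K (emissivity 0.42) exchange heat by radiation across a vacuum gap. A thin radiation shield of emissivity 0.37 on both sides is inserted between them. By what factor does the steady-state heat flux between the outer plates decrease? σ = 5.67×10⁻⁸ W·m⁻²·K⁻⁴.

factor ≈ 2.59

Without shield: q₀ = σΔ(T⁴)/(1/ε₁+1/ε₂−1) with denominator 2.770.
With shield the two gaps are in series; the resistances add: (1/ε₁+1/ε_s−1)+(1/ε_s+1/ε₂−1) = 3.092+4.084 = 7.175.
Heat-flux ratio q₀/q = 7.175/2.770.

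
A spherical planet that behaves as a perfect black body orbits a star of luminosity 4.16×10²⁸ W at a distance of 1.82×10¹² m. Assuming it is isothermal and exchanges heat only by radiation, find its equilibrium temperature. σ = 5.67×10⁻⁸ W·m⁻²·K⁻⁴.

First find the stellar flux at distance d: S = L/(4πd²) = 4.16×10²⁸/(4π·(1.82×10¹²)²) = 999.4 W/m².
For an isothermal sphere, absorbed (1−a)S·πr² = emitted σ·4πr²·T⁴, so T⁴ = (1−a)S/(4σ).
T⁴ = 1.00·999.4/(4·5.67×10⁻⁸) = 4.407×10⁹ K⁴.

T ≈ 258 K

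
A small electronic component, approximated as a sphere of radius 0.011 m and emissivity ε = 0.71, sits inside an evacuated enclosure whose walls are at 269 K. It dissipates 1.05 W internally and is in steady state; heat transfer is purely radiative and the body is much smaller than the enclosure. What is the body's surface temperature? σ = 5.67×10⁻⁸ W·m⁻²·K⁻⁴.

For a small grey body in a large enclosure, net radiated power = εσA(T⁴ − T_w⁴).
Steady state: P = εσA(T⁴ − T_w⁴) with A = 4πr² = 0.001521 m².
T⁴ = P/(εσA) + T_w⁴ = 1.05/(0.71·5.67×10⁻⁸·0.001521) + (269)⁴
    = 1.715×10¹⁰ + 5.236×10⁹ = 2.239×10¹⁰ K⁴.

T ≈ 387 K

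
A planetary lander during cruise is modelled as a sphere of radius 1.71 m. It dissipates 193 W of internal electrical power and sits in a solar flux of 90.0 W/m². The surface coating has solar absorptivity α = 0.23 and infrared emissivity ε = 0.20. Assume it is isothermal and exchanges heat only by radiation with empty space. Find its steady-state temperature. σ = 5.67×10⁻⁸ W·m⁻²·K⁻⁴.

T ≈ 174 K

At steady state, absorbed solar power + internal power = radiated power.
Absorbed: α·S·A_cross = 0.23·90.0·9.186 = 190.2 W (cross-section πr²).
Total input = 190.2 + 193 = 383.2 W.
Radiated: εσ·A_surf·T⁴ with A_surf = 4πr² = 36.75 m².
T⁴ = 383.2/(0.20·5.67×10⁻⁸·36.75) = 9.195×10⁸ K⁴.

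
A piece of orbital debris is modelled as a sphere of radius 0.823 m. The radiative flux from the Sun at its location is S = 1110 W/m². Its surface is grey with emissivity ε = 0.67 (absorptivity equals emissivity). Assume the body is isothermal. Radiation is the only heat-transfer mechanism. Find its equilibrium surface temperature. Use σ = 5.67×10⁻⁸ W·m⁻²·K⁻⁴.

T ≈ 264 K

At equilibrium, absorbed power = emitted power.
Absorbing cross-section = πr² = 2.128 m²; emitting surface = 4πr² = 8.512 m² (ratio 4).
εS·A_cross = εσ·A_surf·T⁴  ⇒  T⁴ = S/(4σ)   (ε cancels).
T⁴ = 1110/(4·5.67×10⁻⁸) = 4.894×10⁹ K⁴.
T = (4.894×10⁹)^(1/4).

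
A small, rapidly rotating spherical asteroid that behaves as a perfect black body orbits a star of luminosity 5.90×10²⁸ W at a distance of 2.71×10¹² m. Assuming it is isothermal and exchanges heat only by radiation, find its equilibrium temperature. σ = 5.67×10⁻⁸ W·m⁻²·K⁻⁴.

First find the stellar flux at distance d: S = L/(4πd²) = 5.90×10²⁸/(4π·(2.71×10¹²)²) = 639.3 W/m².
For an isothermal sphere, absorbed (1−a)S·πr² = emitted σ·4πr²·T⁴, so T⁴ = (1−a)S/(4σ).
T⁴ = 1.00·639.3/(4·5.67×10⁻⁸) = 2.819×10⁹ K⁴.

T ≈ 230 K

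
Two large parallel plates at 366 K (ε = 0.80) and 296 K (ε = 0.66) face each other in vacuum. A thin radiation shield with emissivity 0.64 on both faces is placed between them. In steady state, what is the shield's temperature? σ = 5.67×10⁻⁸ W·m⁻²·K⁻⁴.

In steady state the net flux on the hot side equals that on the cold side.
σ(T₁⁴−T_s⁴)/D₁ = σ(T_s⁴−T₂⁴)/D₂, with D₁ = 1/ε₁+1/ε_s−1 = 1.812, D₂ = 1/ε_s+1/ε₂−1 = 2.078.
Solve for T_s⁴: T_s⁴ = (D₂·T₁⁴ + D₁·T₂⁴)/(D₁+D₂) = 1.316×10¹⁰ K⁴.

T_s ≈ 339 K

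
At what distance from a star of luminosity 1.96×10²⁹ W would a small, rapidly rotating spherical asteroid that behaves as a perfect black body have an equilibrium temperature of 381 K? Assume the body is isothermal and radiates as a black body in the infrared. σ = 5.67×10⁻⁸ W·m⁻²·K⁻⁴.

For an isothermal black-emitting sphere, (1−a)S·πr² = σ·4πr²·T⁴ ⇒ S = 4σT⁴/(1−a).
S = 4·5.67×10⁻⁸·(381)⁴/1.00 = 4779 W/m².
Flux falls as S = L/(4πd²), so d = √(L/(4πS)) = √(1.96×10²⁹/(4π·4779)).

d ≈ 1.81×10¹² m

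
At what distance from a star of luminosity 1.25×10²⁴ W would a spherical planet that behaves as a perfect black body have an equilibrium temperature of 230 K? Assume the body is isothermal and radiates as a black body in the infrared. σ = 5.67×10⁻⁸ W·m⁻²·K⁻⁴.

d ≈ 1.25×10¹⁰ m

For an isothermal black-emitting sphere, (1−a)S·πr² = σ·4πr²·T⁴ ⇒ S = 4σT⁴/(1−a).
S = 4·5.67×10⁻⁸·(230)⁴/1.00 = 634.7 W/m².
Flux falls as S = L/(4πd²), so d = √(L/(4πS)) = √(1.25×10²⁴/(4π·634.7)).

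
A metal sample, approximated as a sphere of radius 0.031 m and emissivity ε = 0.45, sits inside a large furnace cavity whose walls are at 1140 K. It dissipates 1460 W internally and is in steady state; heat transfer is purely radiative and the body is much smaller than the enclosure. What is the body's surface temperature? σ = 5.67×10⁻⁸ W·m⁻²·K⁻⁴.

For a small grey body in a large enclosure, net radiated power = εσA(T⁴ − T_w⁴).
Steady state: P = εσA(T⁴ − T_w⁴) with A = 4πr² = 0.01208 m².
T⁴ = P/(εσA) + T_w⁴ = 1460/(0.45·5.67×10⁻⁸·0.01208) + (1140)⁴
    = 4.738×10¹² + 1.689×10¹² = 6.427×10¹² K⁴.

T ≈ 1590 K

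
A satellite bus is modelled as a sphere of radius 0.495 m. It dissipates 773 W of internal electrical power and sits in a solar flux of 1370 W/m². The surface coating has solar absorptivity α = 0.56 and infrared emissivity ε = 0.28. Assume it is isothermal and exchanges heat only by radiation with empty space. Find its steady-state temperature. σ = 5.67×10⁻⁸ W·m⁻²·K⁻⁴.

At steady state, absorbed solar power + internal power = radiated power.
Absorbed: α·S·A_cross = 0.56·1370·0.7698 = 590.6 W (cross-section πr²).
Total input = 590.6 + 773 = 1364 W.
Radiated: εσ·A_surf·T⁴ with A_surf = 4πr² = 3.079 m².
T⁴ = 1364/(0.28·5.67×10⁻⁸·3.079) = 2.789×10¹⁰ K⁴.

T ≈ 409 K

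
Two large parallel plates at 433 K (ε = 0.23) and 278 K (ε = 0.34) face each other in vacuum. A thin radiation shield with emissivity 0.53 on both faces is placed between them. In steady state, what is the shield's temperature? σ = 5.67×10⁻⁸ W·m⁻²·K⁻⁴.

T_s ≈ 368 K

In steady state the net flux on the hot side equals that on the cold side.
σ(T₁⁴−T_s⁴)/D₁ = σ(T_s⁴−T₂⁴)/D₂, with D₁ = 1/ε₁+1/ε_s−1 = 5.235, D₂ = 1/ε_s+1/ε₂−1 = 3.828.
Solve for T_s⁴: T_s⁴ = (D₂·T₁⁴ + D₁·T₂⁴)/(D₁+D₂) = 1.830×10¹⁰ K⁴.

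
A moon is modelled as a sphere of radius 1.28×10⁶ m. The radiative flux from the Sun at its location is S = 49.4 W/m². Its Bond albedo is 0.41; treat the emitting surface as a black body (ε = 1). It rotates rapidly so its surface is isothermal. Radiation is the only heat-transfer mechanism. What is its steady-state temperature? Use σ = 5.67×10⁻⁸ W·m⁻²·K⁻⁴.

T ≈ 106 K

At equilibrium, absorbed power = emitted power.
Absorbing cross-section = πr² = 5.147×10¹² m²; emitting surface = 4πr² = 2.059×10¹³ m² (ratio 4).
(1−a)S·A_cross = εσ·A_surf·T⁴  ⇒  T⁴ = (1−a)S/(4σ).
T⁴ = 0.590·49.4/(4·5.67×10⁻⁸) = 1.285×10⁸ K⁴.
T = (1.285×10⁸)^(1/4).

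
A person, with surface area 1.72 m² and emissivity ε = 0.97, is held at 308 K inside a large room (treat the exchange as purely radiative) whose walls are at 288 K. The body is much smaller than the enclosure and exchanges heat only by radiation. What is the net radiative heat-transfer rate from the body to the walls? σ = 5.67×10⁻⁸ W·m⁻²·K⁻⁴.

For a small grey body in a large enclosure: P_net = εσA(T_body⁴ − T_wall⁴).
A = 1.72 m²; T_body⁴ − T_wall⁴ = 8.999×10⁹ − 6.880×10⁹ = 2.119×10⁹ K⁴.
|P_net| = 0.97·5.67×10⁻⁸·1.720·2.119×10⁹.

P_net ≈ 200 W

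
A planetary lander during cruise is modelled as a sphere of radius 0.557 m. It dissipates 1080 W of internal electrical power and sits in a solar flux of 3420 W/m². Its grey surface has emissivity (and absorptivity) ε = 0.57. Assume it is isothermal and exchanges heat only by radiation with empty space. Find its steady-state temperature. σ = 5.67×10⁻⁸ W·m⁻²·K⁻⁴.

T ≈ 392 K

At steady state, absorbed solar power + internal power = radiated power.
Absorbed: α·S·A_cross = 0.57·3420·0.9747 = 1900 W (cross-section πr²).
Total input = 1900 + 1080 = 2980 W.
Radiated: εσ·A_surf·T⁴ with A_surf = 4πr² = 3.899 m².
T⁴ = 2980/(0.57·5.67×10⁻⁸·3.899) = 2.365×10¹⁰ K⁴.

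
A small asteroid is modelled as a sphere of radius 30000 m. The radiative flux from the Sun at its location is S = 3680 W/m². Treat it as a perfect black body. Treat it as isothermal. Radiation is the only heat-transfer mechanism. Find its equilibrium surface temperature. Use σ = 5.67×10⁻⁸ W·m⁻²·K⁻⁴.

T ≈ 357 K

At equilibrium, absorbed power = emitted power.
Absorbing cross-section = πr² = 2.827×10⁹ m²; emitting surface = 4πr² = 1.131×10¹⁰ m² (ratio 4).
S·A_cross = εσ·A_surf·T⁴  ⇒  T⁴ = S/(4σ).
T⁴ = 1.00·3680/(4·5.67×10⁻⁸) = 1.623×10¹⁰ K⁴.
T = (1.623×10¹⁰)^(1/4).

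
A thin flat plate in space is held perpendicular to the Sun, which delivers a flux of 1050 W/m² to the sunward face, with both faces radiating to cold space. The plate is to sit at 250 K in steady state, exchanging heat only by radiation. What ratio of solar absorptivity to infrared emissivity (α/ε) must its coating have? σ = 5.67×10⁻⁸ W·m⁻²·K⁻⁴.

Balance: αS·A = εσ·2A·T⁴ ⇒ α/ε = 2σT⁴/S.
α/ε = 2·5.67×10⁻⁸·(250)⁴/1050 = 2·5.67×10⁻⁸·3.906×10⁹/1050.

α/ε ≈ 0.422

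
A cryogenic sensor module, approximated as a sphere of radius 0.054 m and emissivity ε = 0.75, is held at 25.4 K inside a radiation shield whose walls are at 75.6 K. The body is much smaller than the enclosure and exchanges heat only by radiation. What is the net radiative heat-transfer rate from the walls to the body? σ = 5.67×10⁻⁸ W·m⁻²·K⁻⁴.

For a small grey body in a large enclosure: P_net = εσA(T_body⁴ − T_wall⁴).
A = 4πr² = 0.03664 m²; T_body⁴ − T_wall⁴ = 4.162×10⁵ − 3.267×10⁷ = -3.225×10⁷ K⁴.
|P_net| = 0.75·5.67×10⁻⁸·0.03664·3.225×10⁷.

P_net ≈ 0.0503 W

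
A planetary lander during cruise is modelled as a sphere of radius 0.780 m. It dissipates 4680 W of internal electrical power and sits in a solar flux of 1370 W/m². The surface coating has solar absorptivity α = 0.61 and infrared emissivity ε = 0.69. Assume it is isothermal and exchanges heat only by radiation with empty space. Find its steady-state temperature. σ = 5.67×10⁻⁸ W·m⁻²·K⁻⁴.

T ≈ 381 K

At steady state, absorbed solar power + internal power = radiated power.
Absorbed: α·S·A_cross = 0.61·1370·1.911 = 1597 W (cross-section πr²).
Total input = 1597 + 4680 = 6277 W.
Radiated: εσ·A_surf·T⁴ with A_surf = 4πr² = 7.645 m².
T⁴ = 6277/(0.69·5.67×10⁻⁸·7.645) = 2.099×10¹⁰ K⁴.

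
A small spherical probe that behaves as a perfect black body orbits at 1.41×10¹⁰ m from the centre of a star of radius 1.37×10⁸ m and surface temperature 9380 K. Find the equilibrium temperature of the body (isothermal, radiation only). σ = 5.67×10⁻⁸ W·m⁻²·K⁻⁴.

T ≈ 654 K

The star's surface emits σT_*⁴; at distance d the flux is S = σT_*⁴(R_*/d)².
S = 5.67×10⁻⁸·(9380)⁴·(1.37×10⁸/1.41×10¹⁰)² = 41440 W/m².
For an isothermal sphere T⁴ = (1−a)S/(4σ) = 1.827×10¹¹ K⁴.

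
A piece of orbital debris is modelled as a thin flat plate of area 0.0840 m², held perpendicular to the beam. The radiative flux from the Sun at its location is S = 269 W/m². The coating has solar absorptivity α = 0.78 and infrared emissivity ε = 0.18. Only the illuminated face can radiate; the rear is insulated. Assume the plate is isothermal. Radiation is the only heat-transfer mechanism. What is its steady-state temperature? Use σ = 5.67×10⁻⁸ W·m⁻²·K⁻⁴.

At equilibrium, absorbed power = emitted power.
Absorbing cross-section = A = 0.08400 m²; emitting surface = A = 0.08400 m² (ratio 1).
αS·A_cross = εσ·A_surf·T⁴  ⇒  T⁴ = αS/(ε·1σ).
T⁴ = 0.780·269/(0.18·1·5.67×10⁻⁸) = 2.056×10¹⁰ K⁴.
T = (2.056×10¹⁰)^(1/4).

T ≈ 379 K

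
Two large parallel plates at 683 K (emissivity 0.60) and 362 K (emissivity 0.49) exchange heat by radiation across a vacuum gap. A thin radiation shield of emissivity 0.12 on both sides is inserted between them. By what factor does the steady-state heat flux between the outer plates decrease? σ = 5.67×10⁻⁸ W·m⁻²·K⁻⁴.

factor ≈ 6.79

Without shield: q₀ = σΔ(T⁴)/(1/ε₁+1/ε₂−1) with denominator 2.707.
With shield the two gaps are in series; the resistances add: (1/ε₁+1/ε_s−1)+(1/ε_s+1/ε₂−1) = 9.000+9.374 = 18.37.
Heat-flux ratio q₀/q = 18.37/2.707.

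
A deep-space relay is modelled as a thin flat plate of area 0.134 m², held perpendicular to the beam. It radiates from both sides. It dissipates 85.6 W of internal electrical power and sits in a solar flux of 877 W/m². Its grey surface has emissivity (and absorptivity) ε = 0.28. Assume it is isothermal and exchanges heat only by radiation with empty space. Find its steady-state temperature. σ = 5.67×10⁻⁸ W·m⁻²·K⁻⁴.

At steady state, absorbed solar power + internal power = radiated power.
Absorbed: α·S·A_cross = 0.28·877·0.1340 = 32.91 W (cross-section A).
Total input = 32.91 + 85.6 = 118.5 W.
Radiated: εσ·A_surf·T⁴ with A_surf = 2A = 0.2680 m².
T⁴ = 118.5/(0.28·5.67×10⁻⁸·0.2680) = 2.785×10¹⁰ K⁴.

T ≈ 409 K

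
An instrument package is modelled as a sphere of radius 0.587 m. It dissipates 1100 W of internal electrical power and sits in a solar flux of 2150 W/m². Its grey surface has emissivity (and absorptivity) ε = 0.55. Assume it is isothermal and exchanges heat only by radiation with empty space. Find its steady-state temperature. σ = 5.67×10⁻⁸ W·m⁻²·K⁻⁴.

T ≈ 364 K

At steady state, absorbed solar power + internal power = radiated power.
Absorbed: α·S·A_cross = 0.55·2150·1.082 = 1280 W (cross-section πr²).
Total input = 1280 + 1100 = 2380 W.
Radiated: εσ·A_surf·T⁴ with A_surf = 4πr² = 4.330 m².
T⁴ = 2380/(0.55·5.67×10⁻⁸·4.330) = 1.763×10¹⁰ K⁴.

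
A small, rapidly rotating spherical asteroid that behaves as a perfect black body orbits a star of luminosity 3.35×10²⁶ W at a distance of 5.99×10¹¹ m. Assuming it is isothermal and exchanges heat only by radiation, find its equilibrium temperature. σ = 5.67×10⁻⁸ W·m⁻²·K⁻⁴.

T ≈ 135 K

First find the stellar flux at distance d: S = L/(4πd²) = 3.35×10²⁶/(4π·(5.99×10¹¹)²) = 74.30 W/m².
For an isothermal sphere, absorbed (1−a)S·πr² = emitted σ·4πr²·T⁴, so T⁴ = (1−a)S/(4σ).
T⁴ = 1.00·74.30/(4·5.67×10⁻⁸) = 3.276×10⁸ K⁴.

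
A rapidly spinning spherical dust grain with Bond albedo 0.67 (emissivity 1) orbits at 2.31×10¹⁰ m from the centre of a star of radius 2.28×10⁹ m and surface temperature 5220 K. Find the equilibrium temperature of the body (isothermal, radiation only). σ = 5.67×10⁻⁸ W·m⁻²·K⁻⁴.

T ≈ 879 K

The star's surface emits σT_*⁴; at distance d the flux is S = σT_*⁴(R_*/d)².
S = 5.67×10⁻⁸·(5220)⁴·(2.28×10⁹/2.31×10¹⁰)² = 4.101×10⁵ W/m².
For an isothermal sphere T⁴ = (1−a)S/(4σ) = 5.967×10¹¹ K⁴.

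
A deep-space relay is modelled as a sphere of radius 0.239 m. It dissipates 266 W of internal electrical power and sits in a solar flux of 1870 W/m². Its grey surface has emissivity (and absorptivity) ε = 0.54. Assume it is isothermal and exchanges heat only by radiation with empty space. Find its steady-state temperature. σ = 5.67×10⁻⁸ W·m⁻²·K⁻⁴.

T ≈ 378 K

At steady state, absorbed solar power + internal power = radiated power.
Absorbed: α·S·A_cross = 0.54·1870·0.1795 = 181.2 W (cross-section πr²).
Total input = 181.2 + 266 = 447.2 W.
Radiated: εσ·A_surf·T⁴ with A_surf = 4πr² = 0.7178 m².
T⁴ = 447.2/(0.54·5.67×10⁻⁸·0.7178) = 2.035×10¹⁰ K⁴.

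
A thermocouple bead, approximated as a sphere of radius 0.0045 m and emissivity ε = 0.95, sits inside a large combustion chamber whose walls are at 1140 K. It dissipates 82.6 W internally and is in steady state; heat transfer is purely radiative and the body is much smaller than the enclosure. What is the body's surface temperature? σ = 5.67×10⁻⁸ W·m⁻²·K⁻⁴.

T ≈ 1670 K

For a small grey body in a large enclosure, net radiated power = εσA(T⁴ − T_w⁴).
Steady state: P = εσA(T⁴ − T_w⁴) with A = 4πr² = 2.545×10⁻⁴ m².
T⁴ = P/(εσA) + T_w⁴ = 82.6/(0.95·5.67×10⁻⁸·2.545×10⁻⁴) + (1140)⁴
    = 6.026×10¹² + 1.689×10¹² = 7.715×10¹² K⁴.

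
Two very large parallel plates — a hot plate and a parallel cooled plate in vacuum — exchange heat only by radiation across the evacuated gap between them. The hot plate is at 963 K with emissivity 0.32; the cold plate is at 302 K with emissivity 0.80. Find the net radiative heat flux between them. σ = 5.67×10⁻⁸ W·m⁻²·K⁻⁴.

For two infinite grey parallel plates, q = σ(T₁⁴ − T₂⁴)/(1/ε₁ + 1/ε₂ − 1).
T₁⁴ − T₂⁴ = 8.600×10¹¹ − 8.318×10⁹ = 8.517×10¹¹ K⁴.
1/ε₁ + 1/ε₂ − 1 = 3.125 + 1.250 − 1 = 3.375.
q = 5.67×10⁻⁸ × 8.517×10¹¹ / 3.375.

q ≈ 14300 W/m²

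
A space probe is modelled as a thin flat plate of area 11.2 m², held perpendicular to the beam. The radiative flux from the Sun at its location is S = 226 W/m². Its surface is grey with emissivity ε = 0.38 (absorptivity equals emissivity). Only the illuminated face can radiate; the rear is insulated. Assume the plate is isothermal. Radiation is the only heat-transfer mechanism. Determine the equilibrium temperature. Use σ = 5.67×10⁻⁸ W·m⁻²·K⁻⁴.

At equilibrium, absorbed power = emitted power.
Absorbing cross-section = A = 11.20 m²; emitting surface = A = 11.20 m² (ratio 1).
εS·A_cross = εσ·A_surf·T⁴  ⇒  T⁴ = S/(1σ)   (ε cancels).
T⁴ = 226/(1·5.67×10⁻⁸) = 3.986×10⁹ K⁴.
T = (3.986×10⁹)^(1/4).

T ≈ 251 K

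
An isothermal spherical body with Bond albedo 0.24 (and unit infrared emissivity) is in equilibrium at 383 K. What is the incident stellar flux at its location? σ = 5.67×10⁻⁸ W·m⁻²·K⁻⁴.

S ≈ 6420 W/m²

(1−a)S·πr² = σ·4πr²·T⁴ ⇒ S = 4σT⁴/(1−a).
S = 4·5.67×10⁻⁸·2.152×10¹⁰/0.760.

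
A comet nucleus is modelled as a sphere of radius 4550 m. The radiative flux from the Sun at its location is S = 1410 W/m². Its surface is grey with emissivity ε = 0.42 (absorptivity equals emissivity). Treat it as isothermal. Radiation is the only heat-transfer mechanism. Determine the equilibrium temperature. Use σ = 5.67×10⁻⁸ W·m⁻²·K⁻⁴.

At equilibrium, absorbed power = emitted power.
Absorbing cross-section = πr² = 6.504×10⁷ m²; emitting surface = 4πr² = 2.602×10⁸ m² (ratio 4).
εS·A_cross = εσ·A_surf·T⁴  ⇒  T⁴ = S/(4σ)   (ε cancels).
T⁴ = 1410/(4·5.67×10⁻⁸) = 6.217×10⁹ K⁴.
T = (6.217×10⁹)^(1/4).

T ≈ 281 K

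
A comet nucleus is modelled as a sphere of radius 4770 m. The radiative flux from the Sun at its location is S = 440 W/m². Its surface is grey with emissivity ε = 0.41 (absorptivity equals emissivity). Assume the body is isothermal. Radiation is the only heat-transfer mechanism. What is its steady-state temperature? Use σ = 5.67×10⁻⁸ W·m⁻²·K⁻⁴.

At equilibrium, absorbed power = emitted power.
Absorbing cross-section = πr² = 7.148×10⁷ m²; emitting surface = 4πr² = 2.859×10⁸ m² (ratio 4).
εS·A_cross = εσ·A_surf·T⁴  ⇒  T⁴ = S/(4σ)   (ε cancels).
T⁴ = 440/(4·5.67×10⁻⁸) = 1.940×10⁹ K⁴.
T = (1.940×10⁹)^(1/4).

T ≈ 210 K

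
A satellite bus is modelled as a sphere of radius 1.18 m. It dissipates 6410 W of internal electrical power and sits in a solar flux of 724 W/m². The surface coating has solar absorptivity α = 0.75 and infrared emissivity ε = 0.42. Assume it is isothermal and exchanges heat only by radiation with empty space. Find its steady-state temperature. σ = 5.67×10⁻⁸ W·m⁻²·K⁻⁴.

T ≈ 381 K

At steady state, absorbed solar power + internal power = radiated power.
Absorbed: α·S·A_cross = 0.75·724·4.374 = 2375 W (cross-section πr²).
Total input = 2375 + 6410 = 8785 W.
Radiated: εσ·A_surf·T⁴ with A_surf = 4πr² = 17.50 m².
T⁴ = 8785/(0.42·5.67×10⁻⁸·17.50) = 2.108×10¹⁰ K⁴.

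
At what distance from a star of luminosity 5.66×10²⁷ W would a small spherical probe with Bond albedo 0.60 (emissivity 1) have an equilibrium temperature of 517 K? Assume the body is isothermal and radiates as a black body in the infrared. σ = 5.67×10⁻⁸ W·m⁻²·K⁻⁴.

d ≈ 1.05×10¹¹ m

For an isothermal black-emitting sphere, (1−a)S·πr² = σ·4πr²·T⁴ ⇒ S = 4σT⁴/(1−a).
S = 4·5.67×10⁻⁸·(517)⁴/0.400 = 40510 W/m².
Flux falls as S = L/(4πd²), so d = √(L/(4πS)) = √(5.66×10²⁷/(4π·40510)).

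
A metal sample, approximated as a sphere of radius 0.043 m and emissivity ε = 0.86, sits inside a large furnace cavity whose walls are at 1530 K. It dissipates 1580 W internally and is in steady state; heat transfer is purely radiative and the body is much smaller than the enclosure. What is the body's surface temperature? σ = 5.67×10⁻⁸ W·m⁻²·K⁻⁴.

T ≈ 1620 K

For a small grey body in a large enclosure, net radiated power = εσA(T⁴ − T_w⁴).
Steady state: P = εσA(T⁴ − T_w⁴) with A = 4πr² = 0.02324 m².
T⁴ = P/(εσA) + T_w⁴ = 1580/(0.86·5.67×10⁻⁸·0.02324) + (1530)⁴
    = 1.395×10¹² + 5.480×10¹² = 6.874×10¹² K⁴.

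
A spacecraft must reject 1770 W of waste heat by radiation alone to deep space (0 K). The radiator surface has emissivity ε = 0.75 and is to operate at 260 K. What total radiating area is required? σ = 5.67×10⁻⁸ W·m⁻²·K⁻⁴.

A ≈ 9.11 m²

P = εσA T⁴ ⇒ A = P/(εσT⁴).
T⁴ = 4.570×10⁹ K⁴.
A = 1770/(0.75 × 5.67×10⁻⁸ × 4.570×10⁹).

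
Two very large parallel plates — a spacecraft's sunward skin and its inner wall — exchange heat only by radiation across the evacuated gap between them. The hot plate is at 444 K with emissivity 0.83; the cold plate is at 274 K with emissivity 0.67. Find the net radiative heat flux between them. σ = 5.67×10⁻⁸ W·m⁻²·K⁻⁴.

q ≈ 1110 W/m²

For two infinite grey parallel plates, q = σ(T₁⁴ − T₂⁴)/(1/ε₁ + 1/ε₂ − 1).
T₁⁴ − T₂⁴ = 3.886×10¹⁰ − 5.636×10⁹ = 3.323×10¹⁰ K⁴.
1/ε₁ + 1/ε₂ − 1 = 1.205 + 1.493 − 1 = 1.697.
q = 5.67×10⁻⁸ × 3.323×10¹⁰ / 1.697.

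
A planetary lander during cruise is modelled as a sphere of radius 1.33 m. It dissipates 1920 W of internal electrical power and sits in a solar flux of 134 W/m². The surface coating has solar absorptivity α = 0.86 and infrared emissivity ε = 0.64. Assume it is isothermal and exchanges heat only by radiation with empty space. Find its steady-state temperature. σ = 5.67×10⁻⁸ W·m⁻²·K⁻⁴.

T ≈ 237 K

At steady state, absorbed solar power + internal power = radiated power.
Absorbed: α·S·A_cross = 0.86·134·5.557 = 640.4 W (cross-section πr²).
Total input = 640.4 + 1920 = 2560 W.
Radiated: εσ·A_surf·T⁴ with A_surf = 4πr² = 22.23 m².
T⁴ = 2560/(0.64·5.67×10⁻⁸·22.23) = 3.174×10⁹ K⁴.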